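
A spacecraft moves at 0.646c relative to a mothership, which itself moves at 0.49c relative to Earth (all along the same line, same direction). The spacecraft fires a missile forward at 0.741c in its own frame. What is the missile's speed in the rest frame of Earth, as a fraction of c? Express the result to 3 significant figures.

Compose velocities in two stages. Stage 1 (into S'): u₁ = (0.741+0.646)/(1+0.741×0.646) = 0.93799.
Stage 2 (into S): u = (0.93799+0.49)/(1+0.93799×0.49) = 0.97833, so the speed is 0.978c.

0.978c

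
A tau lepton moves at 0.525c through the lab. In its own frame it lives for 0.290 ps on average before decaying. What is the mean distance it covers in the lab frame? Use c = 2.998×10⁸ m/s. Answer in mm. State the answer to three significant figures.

0.0536 mm

γ = 1/√(1 − β²) = 1/√(1 − 0.275625) = 1/√0.724375 = 1/0.851102 = 1.1749.
Lab-frame lifetime: Δt = γτ = 1.1749 × 0.290 ps = 0.34072 ps.
Distance: d = vΔt = 0.525 × 2.998×10⁸ m/s × 3.4072×10^-13 s = 5.36×10^-5 m = 0.0536 mm.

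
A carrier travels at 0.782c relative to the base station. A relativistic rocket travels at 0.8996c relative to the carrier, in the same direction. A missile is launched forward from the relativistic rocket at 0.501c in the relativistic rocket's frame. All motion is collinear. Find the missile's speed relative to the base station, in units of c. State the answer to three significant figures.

0.996c

Compose velocities in two stages. Stage 1 (into S'): u₁ = (0.501+0.8996)/(1+0.501×0.8996) = 0.96547.
Stage 2 (into S): u = (0.96547+0.782)/(1+0.96547×0.782) = 0.99571, so the speed is 0.996c.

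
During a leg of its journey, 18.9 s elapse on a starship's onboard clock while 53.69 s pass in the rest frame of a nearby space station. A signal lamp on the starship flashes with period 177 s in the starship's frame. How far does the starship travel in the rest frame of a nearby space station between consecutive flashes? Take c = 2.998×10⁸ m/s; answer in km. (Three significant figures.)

1.41×10^8 km

γ = Δt/Δτ = 53.69/18.9 = 2.84074.
β = √(1 − 1/γ²) = 0.93599. Lab-frame period = γτ = 2.84074×177 s = 502.81 s. Distance = βc × γτ = 0.93599 × 2.998×10⁸ m/s × 502.81 s = 1.4109×10^11 m = 1.41×10^8 km.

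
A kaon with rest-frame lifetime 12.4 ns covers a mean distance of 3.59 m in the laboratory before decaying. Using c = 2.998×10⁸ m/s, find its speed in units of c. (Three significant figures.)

0.695c

Let x = d/(cτ) = 3.590 m / (2.998×10⁸ m/s × 1.240×10^-8 s) = 0.9657. Since d = βγcτ, x = βγ = β/√(1−β²).
Solving: β² = x²/(1+x²) = 0.932576/1.932576 = 0.482556, so β = 0.695.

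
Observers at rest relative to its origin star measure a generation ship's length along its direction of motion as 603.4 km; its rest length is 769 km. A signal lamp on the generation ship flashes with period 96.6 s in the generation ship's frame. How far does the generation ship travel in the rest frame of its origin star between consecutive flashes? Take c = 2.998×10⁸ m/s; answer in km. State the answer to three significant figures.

2.29×10^7 km

γ = L₀/L = 769/603.4 = 1.27444.
β = √(1 − 1/γ²) = 0.61993. Lab-frame period = γτ = 1.27444×96.6 s = 123.11 s. Distance = βc × γτ = 0.61993 × 2.998×10⁸ m/s × 123.11 s = 2.2881×10^10 m = 2.29×10^7 km.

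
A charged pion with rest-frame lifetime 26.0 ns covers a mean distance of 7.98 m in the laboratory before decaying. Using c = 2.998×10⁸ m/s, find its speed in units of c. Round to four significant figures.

d = βγcτ ⇒ βγ = d/(cτ) = 7.980 m / (7.7948 m) = 1.0238.
β = (βγ)/√(1+(βγ)²) = 1.0238/√2.04817 = 0.7154.

0.7154c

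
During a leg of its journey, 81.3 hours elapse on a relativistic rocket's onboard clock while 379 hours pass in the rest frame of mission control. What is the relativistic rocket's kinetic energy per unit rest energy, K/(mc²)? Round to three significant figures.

3.66

The time-dilation ratio gives γ = 379/81.3 = 4.66175.
K/(mc²) = γ − 1 = 4.66175 − 1 = 3.66.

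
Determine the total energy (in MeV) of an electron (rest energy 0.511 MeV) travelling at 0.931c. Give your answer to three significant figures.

1.40 MeV

With β = 0.931, γ = 1/√(1 − 0.931²) = 1/√0.133239 = 2.7396.
Total energy: E = γmc² = 2.7396 × 0.511 MeV = 1.40 MeV.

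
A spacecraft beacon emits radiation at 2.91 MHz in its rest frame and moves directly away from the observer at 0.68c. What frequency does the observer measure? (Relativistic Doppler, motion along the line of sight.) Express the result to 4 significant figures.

1.270 MHz

Relativistic Doppler (source moving away): f_obs = f_src · √((1−β)/(1+β)).
With β = 0.68: factor = √(0.32/1.68) = 0.43644.
f_obs = 2.91 × 0.43644 = 1.270 MHz.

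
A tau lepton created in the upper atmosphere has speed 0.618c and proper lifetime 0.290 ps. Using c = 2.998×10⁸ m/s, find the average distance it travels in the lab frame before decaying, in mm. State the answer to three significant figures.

0.0683 mm

Lorentz factor: γ = (1 − 0.381924)^(−1/2) = 1.272.
Lab-frame lifetime: Δt = γτ = 1.272 × 0.290 ps = 0.36888 ps.
Distance: d = vΔt = 0.618 × 2.998×10⁸ m/s × 3.6888×10^-13 s = 6.83×10^-5 m = 0.0683 mm.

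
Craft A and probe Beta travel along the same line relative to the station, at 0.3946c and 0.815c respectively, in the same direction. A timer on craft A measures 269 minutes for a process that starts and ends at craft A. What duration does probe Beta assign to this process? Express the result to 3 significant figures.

343 minutes

Speed of craft A in probe Beta's frame: u = (v_A − v_B)/(1 − v_A v_B/c²) = (0.3946 − 0.815)/(1 − 0.3946×0.815) = −0.4204/0.678401 = −0.61969; |u| = 0.61969c.
γ for this relative speed: γ = 1/√(1 − 0.384016) = 1.2741.
Craft A's interval is proper; time dilation gives Δt_B = γΔτ = 1.2741 × 269 minutes = 343 minutes.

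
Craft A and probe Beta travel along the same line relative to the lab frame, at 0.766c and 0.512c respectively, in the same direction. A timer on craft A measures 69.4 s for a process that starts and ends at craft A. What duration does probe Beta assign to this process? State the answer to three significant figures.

76.4 s

Transform craft A's velocity into probe Beta's frame: (0.766 − 0.512)/(1 − 0.766·0.512) = 0.254/0.607808, so the relative speed is 0.4179c.
At |u| = 0.4179c, γ = (1 − 0.17464)^(−1/2) = 1.1007.
The clock on craft A records proper time, so probe Beta measures Δt = γΔτ = 1.1007 × 69.4 = 76.4 s.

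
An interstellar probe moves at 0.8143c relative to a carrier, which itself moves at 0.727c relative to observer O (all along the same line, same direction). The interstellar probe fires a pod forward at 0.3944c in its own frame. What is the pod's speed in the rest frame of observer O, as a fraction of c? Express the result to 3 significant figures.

Apply u = (u'+v)/(1+u'v) twice. Pod in the carrier frame: (0.3944+0.8143)/(1+0.3944·0.8143) = 1.2087/1.32115992 = 0.91488c.
That velocity, transformed to the rest frame of observer O: (0.91488+0.727)/(1+0.91488·0.727) = 1.64188/1.66511776 = 0.98604c.

0.986c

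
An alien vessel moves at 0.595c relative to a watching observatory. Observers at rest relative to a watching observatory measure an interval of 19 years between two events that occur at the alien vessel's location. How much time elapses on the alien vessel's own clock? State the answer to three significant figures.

15.3 years

β² = 0.354025, so γ = 1/√0.645975 = 1.2442.
The moving clock records proper time: Δτ = Δt/γ = 19/1.2442 = 15.3 years.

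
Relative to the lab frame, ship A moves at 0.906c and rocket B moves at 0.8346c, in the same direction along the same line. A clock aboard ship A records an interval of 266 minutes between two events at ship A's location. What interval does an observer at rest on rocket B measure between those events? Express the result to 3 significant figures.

Transform ship A's velocity into rocket B's frame: (0.906 − 0.8346)/(1 − 0.906·0.8346) = 0.0714/0.2438524, so the relative speed is 0.2928c.
At |u| = 0.2928c, γ = (1 − 0.0857318)^(−1/2) = 1.0458.
The clock on ship A records proper time, so rocket B measures Δt = γΔτ = 1.0458 × 266 = 278 minutes.

278 minutes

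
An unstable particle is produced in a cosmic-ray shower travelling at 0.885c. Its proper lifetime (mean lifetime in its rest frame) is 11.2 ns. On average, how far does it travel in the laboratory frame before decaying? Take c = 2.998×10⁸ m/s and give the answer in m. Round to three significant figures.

Lorentz factor: γ = (1 − 0.783225)^(−1/2) = 2.1478.
Lab-frame lifetime: Δt = γτ = 2.1478 × 11.2 ns = 24.055 ns.
Distance: d = vΔt = 0.885 × 2.998×10⁸ m/s × 2.4055×10^-8 s = 6.38 m.

6.38 m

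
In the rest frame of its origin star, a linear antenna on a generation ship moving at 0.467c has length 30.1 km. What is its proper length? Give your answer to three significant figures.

34.0 km

Lorentz factor: γ = (1 − 0.218089)^(−1/2) = 1.1309.
Proper length: L₀ = γ·L = 1.1309 × 30.1 = 34.0 km.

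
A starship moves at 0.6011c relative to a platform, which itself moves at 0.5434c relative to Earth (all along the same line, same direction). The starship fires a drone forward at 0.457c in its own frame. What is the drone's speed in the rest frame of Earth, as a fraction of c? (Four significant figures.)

Apply u = (u'+v)/(1+u'v) twice. Drone in the platform frame: (0.457+0.6011)/(1+0.457·0.6011) = 1.0581/1.2747027 = 0.83008c.
That velocity, transformed to the rest frame of Earth: (0.83008+0.5434)/(1+0.83008·0.5434) = 1.37348/1.451065472 = 0.94653c.

0.9465c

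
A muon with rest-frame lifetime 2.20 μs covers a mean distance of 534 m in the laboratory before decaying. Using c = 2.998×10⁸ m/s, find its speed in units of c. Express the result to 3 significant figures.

0.629c

d = βγcτ ⇒ βγ = d/(cτ) = 534.0 m / (659.56 m) = 0.80963.
β = (βγ)/√(1+(βγ)²) = 0.80963/√1.655501 = 0.629.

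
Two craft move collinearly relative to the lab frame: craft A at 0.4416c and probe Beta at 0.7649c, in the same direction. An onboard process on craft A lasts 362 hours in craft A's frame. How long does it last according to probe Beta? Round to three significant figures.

415 hours

Transform craft A's velocity into probe Beta's frame: (0.4416 − 0.7649)/(1 − 0.4416·0.7649) = −0.3233/0.66222016, so the relative speed is 0.48821c.
At |u| = 0.48821c, γ = (1 − 0.238349)^(−1/2) = 1.1458.
Craft A's interval is proper; time dilation gives Δt_B = γΔτ = 1.1458 × 362 hours = 415 hours.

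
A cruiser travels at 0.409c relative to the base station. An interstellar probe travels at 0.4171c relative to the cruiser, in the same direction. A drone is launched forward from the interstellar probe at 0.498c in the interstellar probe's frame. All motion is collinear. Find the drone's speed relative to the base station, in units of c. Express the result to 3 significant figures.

First combine the drone and interstellar probe (S''→S'): u₁ = (0.498 + 0.4171)/(1 + 0.498×0.4171) = 0.9151/1.2077158 = 0.75771.
Then combine with the cruiser (S'→S): u = (0.75771 + 0.409)/(1 + 0.75771×0.409) = 1.16671/1.30990339 = 0.89068.

0.891c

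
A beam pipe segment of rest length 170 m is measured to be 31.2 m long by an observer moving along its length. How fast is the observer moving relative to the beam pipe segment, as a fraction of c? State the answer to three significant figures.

0.983c

Length contraction gives γ = L₀/L = 170/31.2 = 5.4487.
β = √(1 − 1/γ²) = √0.966317 = 0.983.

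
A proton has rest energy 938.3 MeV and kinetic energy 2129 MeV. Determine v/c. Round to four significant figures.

0.9521

γ = 1 + K/(mc²) = 1 + 2129/938.3 = 3.269.
β = √(1 − 1/γ²) = √(1 − 0.0935772) = √0.9064228 = 0.9521.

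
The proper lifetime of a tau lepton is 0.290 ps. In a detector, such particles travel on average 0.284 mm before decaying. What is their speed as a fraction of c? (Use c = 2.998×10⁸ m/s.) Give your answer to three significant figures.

Let x = d/(cτ) = 2.840×10^-4 m / (2.998×10⁸ m/s × 2.900×10^-13 s) = 3.2665. Since d = βγcτ, x = βγ = β/√(1−β²).
Solving: β² = x²/(1+x²) = 10.67/11.67 = 0.91431, so β = 0.956.

0.956c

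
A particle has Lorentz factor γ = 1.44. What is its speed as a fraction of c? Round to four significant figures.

β = √(1 − 1/γ²) = √(1 − 1/2.0736) = √0.517747 = 0.7195.

0.7195c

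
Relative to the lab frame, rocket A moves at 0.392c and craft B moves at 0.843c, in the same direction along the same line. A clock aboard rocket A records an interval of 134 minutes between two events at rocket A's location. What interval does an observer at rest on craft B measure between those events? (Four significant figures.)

181.3 minutes

Speed of rocket A in craft B's frame: u = (v_A − v_B)/(1 − v_A v_B/c²) = (0.392 − 0.843)/(1 − 0.392×0.843) = −0.451/0.669544 = −0.67359; |u| = 0.67359c.
γ for this relative speed: γ = 1/√(1 − 0.453723) = 1.353.
Rocket A's interval is proper; time dilation gives Δt_B = γΔτ = 1.353 × 134 minutes = 181.3 minutes.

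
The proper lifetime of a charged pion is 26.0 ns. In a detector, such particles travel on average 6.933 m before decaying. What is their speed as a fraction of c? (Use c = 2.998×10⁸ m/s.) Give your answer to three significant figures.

Let x = d/(cτ) = 6.933 m / (2.998×10⁸ m/s × 2.600×10^-8 s) = 0.88944. Since d = βγcτ, x = βγ = β/√(1−β²).
Solving: β² = x²/(1+x²) = 0.791104/1.791104 = 0.441685, so β = 0.665.

0.665c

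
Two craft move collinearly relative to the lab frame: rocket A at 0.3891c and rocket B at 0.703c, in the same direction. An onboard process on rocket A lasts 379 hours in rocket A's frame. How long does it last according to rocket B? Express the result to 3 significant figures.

420 hours

Transform rocket A's velocity into rocket B's frame: (0.3891 − 0.703)/(1 − 0.3891·0.703) = −0.3139/0.7264627, so the relative speed is 0.43209c.
At |u| = 0.43209c, γ = (1 − 0.186702)^(−1/2) = 1.1089.
Rocket A's interval is proper; time dilation gives Δt_B = γΔτ = 1.1089 × 379 hours = 420 hours.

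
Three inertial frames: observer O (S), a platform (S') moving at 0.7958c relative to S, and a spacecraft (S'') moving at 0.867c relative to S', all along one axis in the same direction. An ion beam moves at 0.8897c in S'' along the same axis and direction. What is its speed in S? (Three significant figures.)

0.999c

Apply u = (u'+v)/(1+u'v) twice. Ion beam in the platform frame: (0.8897+0.867)/(1+0.8897·0.867) = 1.7567/1.7713699 = 0.99172c.
That velocity, transformed to the rest frame of observer O: (0.99172+0.7958)/(1+0.99172·0.7958) = 1.78752/1.789210776 = 0.99906c.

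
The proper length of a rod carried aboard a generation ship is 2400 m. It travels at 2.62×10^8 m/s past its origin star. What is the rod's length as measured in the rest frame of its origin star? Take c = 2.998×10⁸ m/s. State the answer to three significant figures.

1170 m

β = v/c = (2.62×10^8 m/s)/(2.998×10⁸ m/s) = 0.873916.
With β = 0.873916, γ = 1/√(1 − 0.873916²) = 1/√0.2362708 = 2.0573.
Along the direction of motion the measured length is L₀/γ = 2400/2.0573 = 1170 m.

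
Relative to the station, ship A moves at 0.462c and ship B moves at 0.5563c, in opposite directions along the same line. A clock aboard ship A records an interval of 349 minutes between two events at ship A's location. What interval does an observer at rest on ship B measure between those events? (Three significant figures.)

Transform ship A's velocity into ship B's frame: (0.462 + 0.5563)/(1 + 0.462·0.5563) = 1.0183/1.2570106, so the relative speed is 0.8101c.
γ for this relative speed: γ = 1/√(1 − 0.656262) = 1.7056.
Ship A's interval is proper; time dilation gives Δt_B = γΔτ = 1.7056 × 349 minutes = 595 minutes.

595 minutes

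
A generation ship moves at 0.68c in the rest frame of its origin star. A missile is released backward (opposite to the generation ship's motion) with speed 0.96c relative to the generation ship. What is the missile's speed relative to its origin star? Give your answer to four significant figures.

In units of c, u = (u' + v)/(1 + u'v) with u' = −0.96 and v = 0.68.
Numerator: −0.96 + 0.68 = −0.28. Denominator: 1 + (−0.96)(0.68) = 0.3472.
u = −0.28/0.3472 = −0.80645, so the speed is 0.8065c.

0.8065c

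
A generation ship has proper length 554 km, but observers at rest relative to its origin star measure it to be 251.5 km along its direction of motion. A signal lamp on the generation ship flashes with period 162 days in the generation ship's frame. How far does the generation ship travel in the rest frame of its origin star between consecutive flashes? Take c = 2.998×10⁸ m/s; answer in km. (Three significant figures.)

8.24×10^12 km

From L = L₀/γ: γ = 554/251.5 = 2.20278.
β = √(1 − 1/γ²) = 0.89102. Lab-frame period = γτ = 2.20278×162 days = 356.85 days. Distance = βc × γτ = 0.89102 × 2.998×10⁸ m/s × 30831840 s = 8.2360×10^15 m = 8.24×10^12 km.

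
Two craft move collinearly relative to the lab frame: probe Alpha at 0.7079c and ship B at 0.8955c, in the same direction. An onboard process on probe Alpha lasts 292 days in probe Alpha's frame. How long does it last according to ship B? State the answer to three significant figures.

340 days

The velocity of probe Alpha relative to ship B is (0.7079 − 0.8955)c / (1 − 0.7079×0.8955) = −0.51246c; relative speed 0.51246c.
At |u| = 0.51246c, γ = (1 − 0.262615)^(−1/2) = 1.1645.
Probe Alpha's interval is proper; time dilation gives Δt_B = γΔτ = 1.1645 × 292 days = 340 days.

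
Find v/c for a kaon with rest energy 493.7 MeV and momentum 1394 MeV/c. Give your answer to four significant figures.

βγ = pc/(mc²) = 1394/493.7 = 2.8236.
Since γ² = 1 + (βγ)² = 8.97272, γ = √8.97272 = 2.99545, and β = (βγ)/γ = 2.8236/2.99545 = 0.9426.

0.9426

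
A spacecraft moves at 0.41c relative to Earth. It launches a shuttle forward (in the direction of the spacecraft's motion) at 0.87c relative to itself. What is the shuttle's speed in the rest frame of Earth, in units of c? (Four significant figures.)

Relativistic velocity addition: u = (u' + v)/(1 + u'v/c²), with u' = 0.87c and v = 0.41c.
Numerator: 0.87 + 0.41 = 1.28. Denominator: 1 + (0.87)(0.41) = 1.3567.
u = 1.28/1.3567 = 0.94347, so the speed is 0.9435c.

0.9435c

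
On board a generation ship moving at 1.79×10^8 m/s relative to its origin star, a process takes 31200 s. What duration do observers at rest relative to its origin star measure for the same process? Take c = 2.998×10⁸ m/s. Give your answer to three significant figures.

38900 s

β = v/c = (1.79×10^8 m/s)/(2.998×10⁸ m/s) = 0.597065.
Lorentz factor: γ = (1 − 0.3564866)^(−1/2) = 1.2466.
The onboard clock measures proper time, so the interval in the rest frame of its origin star is dilated: Δt = γ·Δτ = 1.2466 × 31200 s = 38900 s.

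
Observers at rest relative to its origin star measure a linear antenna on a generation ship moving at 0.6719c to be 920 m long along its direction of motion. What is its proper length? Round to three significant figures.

Lorentz factor: γ = (1 − 0.45144961)^(−1/2) = 1.3502.
Proper length: L₀ = γ·L = 1.3502 × 920 = 1240 m.

1240 m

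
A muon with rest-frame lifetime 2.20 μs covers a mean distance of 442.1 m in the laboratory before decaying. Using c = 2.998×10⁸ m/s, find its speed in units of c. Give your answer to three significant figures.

0.557c

Let x = d/(cτ) = 442.1 m / (2.998×10⁸ m/s × 2.200×10^-6 s) = 0.6703. Since d = βγcτ, x = βγ = β/√(1−β²).
Solving: β² = x²/(1+x²) = 0.449302/1.449302 = 0.310013, so β = 0.557.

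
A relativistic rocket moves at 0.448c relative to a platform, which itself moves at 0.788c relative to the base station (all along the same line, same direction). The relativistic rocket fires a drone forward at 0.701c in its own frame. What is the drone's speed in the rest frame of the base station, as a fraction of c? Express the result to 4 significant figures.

Apply u = (u'+v)/(1+u'v) twice. Drone in the platform frame: (0.701+0.448)/(1+0.701·0.448) = 1.149/1.314048 = 0.8744c.
That velocity, transformed to the rest frame of the base station: (0.8744+0.788)/(1+0.8744·0.788) = 1.6624/1.6890272 = 0.98424c.

0.9842c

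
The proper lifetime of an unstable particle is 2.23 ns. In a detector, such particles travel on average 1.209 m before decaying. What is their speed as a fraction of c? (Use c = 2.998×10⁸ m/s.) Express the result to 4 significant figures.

0.8751c

Let x = d/(cτ) = 1.209 m / (2.998×10⁸ m/s × 2.230×10^-9 s) = 1.8084. Since d = βγcτ, x = βγ = β/√(1−β²).
Solving: β² = x²/(1+x²) = 3.27031/4.27031 = 0.765825, so β = 0.8751.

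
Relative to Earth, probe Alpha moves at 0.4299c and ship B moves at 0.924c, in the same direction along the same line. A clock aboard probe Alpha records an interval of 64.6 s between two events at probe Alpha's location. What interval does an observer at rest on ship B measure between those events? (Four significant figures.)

112.8 s

Transform probe Alpha's velocity into ship B's frame: (0.4299 − 0.924)/(1 − 0.4299·0.924) = −0.4941/0.6027724, so the relative speed is 0.81971c.
γ for this relative speed: γ = 1/√(1 − 0.671924) = 1.7459.
Probe Alpha's interval is proper; time dilation gives Δt_B = γΔτ = 1.7459 × 64.6 s = 112.8 s.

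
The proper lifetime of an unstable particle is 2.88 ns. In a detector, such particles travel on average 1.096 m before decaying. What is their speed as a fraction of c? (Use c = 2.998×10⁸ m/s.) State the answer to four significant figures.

0.7855c

Let x = d/(cτ) = 1.096 m / (2.998×10⁸ m/s × 2.880×10^-9 s) = 1.2694. Since d = βγcτ, x = βγ = β/√(1−β²).
Solving: β² = x²/(1+x²) = 1.61138/2.61138 = 0.617061, so β = 0.7855.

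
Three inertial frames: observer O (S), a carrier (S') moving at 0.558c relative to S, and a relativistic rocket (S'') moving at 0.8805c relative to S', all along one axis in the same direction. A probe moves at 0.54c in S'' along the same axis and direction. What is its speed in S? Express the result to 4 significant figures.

0.9893c

Compose velocities in two stages. Stage 1 (into S'): u₁ = (0.54+0.8805)/(1+0.54×0.8805) = 0.96274.
Stage 2 (into S): u = (0.96274+0.558)/(1+0.96274×0.558) = 0.98929, so the speed is 0.9893c.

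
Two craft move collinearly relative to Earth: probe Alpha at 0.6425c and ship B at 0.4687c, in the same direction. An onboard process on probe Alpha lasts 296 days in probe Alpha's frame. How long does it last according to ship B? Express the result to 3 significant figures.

306 days

The velocity of probe Alpha relative to ship B is (0.6425 − 0.4687)c / (1 − 0.6425×0.4687) = 0.24869c; relative speed 0.24869c.
At |u| = 0.24869c, γ = (1 − 0.0618467)^(−1/2) = 1.0324.
The clock on probe Alpha records proper time, so ship B measures Δt = γΔτ = 1.0324 × 296 = 306 days.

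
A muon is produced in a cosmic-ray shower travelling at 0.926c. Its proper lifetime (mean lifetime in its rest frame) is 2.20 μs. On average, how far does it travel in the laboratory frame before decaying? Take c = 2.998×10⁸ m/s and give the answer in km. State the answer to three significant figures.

1.62 km

With β = 0.926, γ = 1/√(1 − 0.926²) = 1/√0.142524 = 2.6488.
Lab-frame lifetime: Δt = γτ = 2.6488 × 2.20 μs = 5.8274 μs.
Distance: d = vΔt = 0.926 × 2.998×10⁸ m/s × 5.8274×10^-6 s = 1620 m = 1.62 km.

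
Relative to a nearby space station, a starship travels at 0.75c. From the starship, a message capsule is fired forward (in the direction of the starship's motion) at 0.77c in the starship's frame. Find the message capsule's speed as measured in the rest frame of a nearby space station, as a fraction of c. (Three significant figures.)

0.964c

Relativistic velocity addition: u = (u' + v)/(1 + u'v/c²), with u' = 0.77c and v = 0.75c.
Numerator: 0.77 + 0.75 = 1.52. Denominator: 1 + (0.77)(0.75) = 1.5775.
u = 1.52/1.5775 = 0.96355, so the speed is 0.964c.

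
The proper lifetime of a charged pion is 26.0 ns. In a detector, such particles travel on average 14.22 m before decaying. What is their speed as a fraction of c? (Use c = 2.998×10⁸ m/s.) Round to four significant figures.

d = βγcτ ⇒ βγ = d/(cτ) = 14.22 m / (7.7948 m) = 1.8243.
β = (βγ)/√(1+(βγ)²) = 1.8243/√4.32807 = 0.8769.

0.8769c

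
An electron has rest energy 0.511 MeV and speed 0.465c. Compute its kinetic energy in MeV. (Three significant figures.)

Lorentz factor: γ = (1 − 0.216225)^(−1/2) = 1.12955.
Kinetic energy: K = (γ − 1)mc² = (1.12955 − 1) × 0.511 MeV = 0.12955 × 0.511 = 0.0662 MeV.

0.0662 MeV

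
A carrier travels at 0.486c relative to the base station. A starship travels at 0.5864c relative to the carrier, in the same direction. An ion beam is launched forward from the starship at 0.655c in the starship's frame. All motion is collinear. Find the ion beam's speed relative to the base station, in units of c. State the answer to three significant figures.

Compose velocities in two stages. Stage 1 (into S'): u₁ = (0.655+0.5864)/(1+0.655×0.5864) = 0.89691.
Stage 2 (into S): u = (0.89691+0.486)/(1+0.89691×0.486) = 0.9631, so the speed is 0.963c.

0.963c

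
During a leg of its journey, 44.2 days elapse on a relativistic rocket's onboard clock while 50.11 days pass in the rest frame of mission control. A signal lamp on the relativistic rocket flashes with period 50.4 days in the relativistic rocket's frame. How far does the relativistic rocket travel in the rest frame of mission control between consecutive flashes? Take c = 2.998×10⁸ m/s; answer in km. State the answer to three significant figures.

6.97×10^11 km

The time-dilation ratio gives γ = 50.11/44.2 = 1.13371.
β = √(1 − 1/γ²) = 0.47114. Lab-frame period = γτ = 1.13371×50.4 days = 57.139 days. Distance = βc × γτ = 0.47114 × 2.998×10⁸ m/s × 4936809.6 s = 6.9731×10^14 m = 6.97×10^11 km.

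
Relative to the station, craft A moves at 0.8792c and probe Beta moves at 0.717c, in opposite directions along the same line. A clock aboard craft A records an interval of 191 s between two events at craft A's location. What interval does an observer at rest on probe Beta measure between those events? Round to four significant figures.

937.6 s

Transform craft A's velocity into probe Beta's frame: (0.8792 + 0.717)/(1 + 0.8792·0.717) = 1.5962/1.6303864, so the relative speed is 0.97903c.
At |u| = 0.97903c, γ = (1 − 0.9585)^(−1/2) = 4.9088.
Craft A's interval is proper; time dilation gives Δt_B = γΔτ = 4.9088 × 191 s = 937.6 s.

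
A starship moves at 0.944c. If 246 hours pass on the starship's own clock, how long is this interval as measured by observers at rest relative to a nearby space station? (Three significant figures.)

746 hours

γ = 1/√(1 − β²) = 1/√(1 − 0.891136) = 1/√0.108864 = 1/0.329945 = 3.0308.
The onboard clock measures proper time, so the interval in the rest frame of a nearby space station is dilated: Δt = γ·Δτ = 3.0308 × 246 hours = 746 hours.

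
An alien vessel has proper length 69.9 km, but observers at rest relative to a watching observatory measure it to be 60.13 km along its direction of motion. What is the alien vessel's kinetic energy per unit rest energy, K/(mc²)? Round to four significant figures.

Length contraction gives γ = L₀/L = 69.9/60.13 = 1.16248.
K/(mc²) = γ − 1 = 1.16248 − 1 = 0.1625.

0.1625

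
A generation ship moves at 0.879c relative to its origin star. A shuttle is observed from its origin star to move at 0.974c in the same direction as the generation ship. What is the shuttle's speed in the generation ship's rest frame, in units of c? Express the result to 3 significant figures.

0.660c

Transform to the generation ship's frame: u' = (u − v)/(1 − uv/c²).
u' = (0.974 − 0.879)/(1 − 0.974×0.879) = 0.095/0.143854 = 0.66039.
Speed in the generation ship's frame: 0.660c (in the same direction).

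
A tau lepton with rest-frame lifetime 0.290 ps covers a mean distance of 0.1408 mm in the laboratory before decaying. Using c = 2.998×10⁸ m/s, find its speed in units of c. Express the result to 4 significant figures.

0.8509c

Let x = d/(cτ) = 1.408×10^-4 m / (2.998×10⁸ m/s × 2.900×10^-13 s) = 1.6195. Since d = βγcτ, x = βγ = β/√(1−β²).
Solving: β² = x²/(1+x²) = 2.62278/3.62278 = 0.723969, so β = 0.8509.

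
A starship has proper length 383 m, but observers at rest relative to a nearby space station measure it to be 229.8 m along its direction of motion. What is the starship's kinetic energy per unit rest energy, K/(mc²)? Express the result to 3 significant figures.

Length contraction gives γ = L₀/L = 383/229.8 = 1.66667.
Since K = (γ−1)mc², K/(mc²) = 1.66667 − 1 = 0.667.

0.667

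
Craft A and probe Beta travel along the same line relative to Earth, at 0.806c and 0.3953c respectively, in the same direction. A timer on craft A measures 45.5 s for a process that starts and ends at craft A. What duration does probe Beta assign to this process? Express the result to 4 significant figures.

The velocity of craft A relative to probe Beta is (0.806 − 0.3953)c / (1 − 0.806×0.3953) = 0.60274c; relative speed 0.60274c.
γ for this relative speed: γ = 1/√(1 − 0.363296) = 1.2532.
The clock on craft A records proper time, so probe Beta measures Δt = γΔτ = 1.2532 × 45.5 = 57.02 s.

57.02 s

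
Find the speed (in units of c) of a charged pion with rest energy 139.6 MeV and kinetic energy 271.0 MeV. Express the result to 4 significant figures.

0.9404c

K = (γ−1)mc², so γ = 1 + 271.0/139.6 = 2.9413.
Then v/c = √(1 − γ⁻²) = √(1 − 0.11559) = √0.88441 = 0.9404.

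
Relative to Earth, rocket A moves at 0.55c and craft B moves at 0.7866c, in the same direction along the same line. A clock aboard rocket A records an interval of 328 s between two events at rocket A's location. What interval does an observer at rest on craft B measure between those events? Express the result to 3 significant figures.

The velocity of rocket A relative to craft B is (0.55 − 0.7866)c / (1 − 0.55×0.7866) = −0.41701c; relative speed 0.41701c.
At |u| = 0.41701c, γ = (1 − 0.173897)^(−1/2) = 1.1002.
The clock on rocket A records proper time, so craft B measures Δt = γΔτ = 1.1002 × 328 = 361 s.

361 s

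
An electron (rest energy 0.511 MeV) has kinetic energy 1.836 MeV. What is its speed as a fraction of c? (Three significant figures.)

0.976c

K = (γ−1)mc², so γ = 1 + 1.836/0.511 = 4.593.
Then v/c = √(1 − γ⁻²) = √(1 − 0.0474031) = √0.9525969 = 0.976.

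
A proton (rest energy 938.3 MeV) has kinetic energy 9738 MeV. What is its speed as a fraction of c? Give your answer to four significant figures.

K = (γ−1)mc², so γ = 1 + 9738/938.3 = 11.378.
Then v/c = √(1 − γ⁻²) = √(1 − 0.00772446) = √0.99227554 = 0.9961.

0.9961c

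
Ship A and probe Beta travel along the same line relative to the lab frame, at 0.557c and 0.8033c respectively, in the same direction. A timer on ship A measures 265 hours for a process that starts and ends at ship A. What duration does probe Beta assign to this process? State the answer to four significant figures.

296.0 hours

Transform ship A's velocity into probe Beta's frame: (0.557 − 0.8033)/(1 − 0.557·0.8033) = −0.2463/0.5525619, so the relative speed is 0.44574c.
γ for this relative speed: γ = 1/√(1 − 0.198684) = 1.1171.
Ship A's interval is proper; time dilation gives Δt_B = γΔτ = 1.1171 × 265 hours = 296.0 hours.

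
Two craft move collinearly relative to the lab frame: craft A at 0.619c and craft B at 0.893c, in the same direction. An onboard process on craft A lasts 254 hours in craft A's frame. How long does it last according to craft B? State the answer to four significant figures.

321.4 hours

Speed of craft A in craft B's frame: u = (v_A − v_B)/(1 − v_A v_B/c²) = (0.619 − 0.893)/(1 − 0.619×0.893) = −0.274/0.447233 = −0.61266; |u| = 0.61266c.
γ for this relative speed: γ = 1/√(1 − 0.375352) = 1.2653.
Craft A's interval is proper; time dilation gives Δt_B = γΔτ = 1.2653 × 254 hours = 321.4 hours.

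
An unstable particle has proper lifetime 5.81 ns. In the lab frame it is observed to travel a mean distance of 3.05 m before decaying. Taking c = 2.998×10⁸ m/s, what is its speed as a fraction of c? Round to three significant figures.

0.868c

Lab distance = (lab lifetime)·v = γτ·βc, so βγ = d/(cτ) = 3.050/(2.998×10⁸ × 5.810×10^-9) = 1.751.
With βγ = 1.751: γ² = 1 + (βγ)² = 4.066, and β = (βγ)/γ = 1.751/2.01643 = 0.868.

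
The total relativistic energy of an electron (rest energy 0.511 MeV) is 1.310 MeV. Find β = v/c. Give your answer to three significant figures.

Total energy E = γmc² gives γ = 1.310/0.511 = 2.5636.
Hence β = √(1 − 1/γ²) = √(1 − 0.15216) = √0.84784 = 0.921.

0.921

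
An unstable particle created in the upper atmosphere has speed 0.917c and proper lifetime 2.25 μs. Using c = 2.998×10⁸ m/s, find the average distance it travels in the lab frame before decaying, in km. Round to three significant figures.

γ = 1/√(1 − β²) = 1/√(1 − 0.840889) = 1/√0.159111 = 1/0.398887 = 2.507.
Lab-frame lifetime: Δt = γτ = 2.507 × 2.25 μs = 5.6408 μs.
Distance: d = vΔt = 0.917 × 2.998×10⁸ m/s × 5.6408×10^-6 s = 1550 m = 1.55 km.

1.55 km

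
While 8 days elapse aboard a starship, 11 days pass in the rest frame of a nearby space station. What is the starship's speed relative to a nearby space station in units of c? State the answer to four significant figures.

γ = Δt/Δτ = 11/8 = 1.375.
β = √(1 − 1/γ²) = √(1 − 0.528926) = √0.471074 = 0.6863.

0.6863c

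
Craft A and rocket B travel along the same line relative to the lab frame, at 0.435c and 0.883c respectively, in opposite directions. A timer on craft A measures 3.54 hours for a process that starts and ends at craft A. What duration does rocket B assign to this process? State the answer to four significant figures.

The velocity of craft A relative to rocket B is (0.435 + 0.883)c / (1 + 0.435×0.883) = 0.95224c; relative speed 0.95224c.
At |u| = 0.95224c, γ = (1 − 0.906761)^(−1/2) = 3.2749.
The clock on craft A records proper time, so rocket B measures Δt = γΔτ = 3.2749 × 3.54 = 11.59 hours.

11.59 hours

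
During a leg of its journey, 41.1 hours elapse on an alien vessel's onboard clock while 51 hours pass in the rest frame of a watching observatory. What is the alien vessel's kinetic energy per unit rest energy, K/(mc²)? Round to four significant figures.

From Δt = γΔτ: γ = 51/41.1 = 1.24088.
K/(mc²) = γ − 1 = 1.24088 − 1 = 0.2409.

0.2409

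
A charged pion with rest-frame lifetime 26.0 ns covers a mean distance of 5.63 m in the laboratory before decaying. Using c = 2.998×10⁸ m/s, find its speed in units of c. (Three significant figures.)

d = βγcτ ⇒ βγ = d/(cτ) = 5.630 m / (7.7948 m) = 0.72228.
β = (βγ)/√(1+(βγ)²) = 0.72228/√1.521688 = 0.586.

0.586c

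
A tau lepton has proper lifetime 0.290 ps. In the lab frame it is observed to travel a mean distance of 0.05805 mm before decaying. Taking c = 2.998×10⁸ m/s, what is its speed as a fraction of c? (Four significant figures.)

d = βγcτ ⇒ βγ = d/(cτ) = 5.805×10^-5 m / (8.6942×10^-5 m) = 0.66769.
β = (βγ)/√(1+(βγ)²) = 0.66769/√1.44581 = 0.5553.

0.5553c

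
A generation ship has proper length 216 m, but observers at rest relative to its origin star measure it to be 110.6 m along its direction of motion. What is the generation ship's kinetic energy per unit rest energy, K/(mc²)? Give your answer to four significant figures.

0.9530

Length contraction gives γ = L₀/L = 216/110.6 = 1.95298.
K/(mc²) = γ − 1 = 1.95298 − 1 = 0.9530.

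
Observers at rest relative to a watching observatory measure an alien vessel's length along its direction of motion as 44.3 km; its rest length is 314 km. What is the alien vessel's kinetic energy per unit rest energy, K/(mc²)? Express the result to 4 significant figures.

6.088

γ = L₀/L = 314/44.3 = 7.08804.
K/(mc²) = γ − 1 = 7.08804 − 1 = 6.088.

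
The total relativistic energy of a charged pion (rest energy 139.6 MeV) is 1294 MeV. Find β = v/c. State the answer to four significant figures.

0.9942

Total energy E = γmc² gives γ = 1294/139.6 = 9.2693.
Hence β = √(1 − 1/γ²) = √(1 − 0.0116387) = √0.9883613 = 0.9942.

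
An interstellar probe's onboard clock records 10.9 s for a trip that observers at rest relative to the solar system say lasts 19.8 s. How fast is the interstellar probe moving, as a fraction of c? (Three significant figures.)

γ = Δt/Δτ = 19.8/10.9 = 1.8165.
β = √(1 − 1/γ²) = √(1 − 0.30306) = √0.69694 = 0.835.

0.835c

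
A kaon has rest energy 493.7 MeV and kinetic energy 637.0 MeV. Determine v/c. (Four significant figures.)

0.8996

γ = 1 + K/(mc²) = 1 + 637.0/493.7 = 2.2903.
β = √(1 − 1/γ²) = √(1 − 0.190641) = √0.809359 = 0.8996.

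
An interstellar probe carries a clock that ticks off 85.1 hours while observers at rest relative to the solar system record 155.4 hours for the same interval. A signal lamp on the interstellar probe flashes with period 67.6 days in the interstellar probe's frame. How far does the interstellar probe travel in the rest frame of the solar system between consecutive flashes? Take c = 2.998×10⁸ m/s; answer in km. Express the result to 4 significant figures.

γ = Δt/Δτ = 155.4/85.1 = 1.82609.
β = √(1 − 1/γ²) = 0.83673. Lab-frame period = γτ = 1.82609×67.6 days = 123.44 days. Distance = βc × γτ = 0.83673 × 2.998×10⁸ m/s × 10665216 s = 2.6754×10^15 m = 2.675×10^12 km.

2.675×10^12 km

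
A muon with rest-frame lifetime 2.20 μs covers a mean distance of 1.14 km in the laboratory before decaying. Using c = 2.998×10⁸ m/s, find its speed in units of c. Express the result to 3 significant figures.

Lab distance = (lab lifetime)·v = γτ·βc, so βγ = d/(cτ) = 1140/(2.998×10⁸ × 2.200×10^-6) = 1.7284.
With βγ = 1.7284: γ² = 1 + (βγ)² = 3.98737, and β = (βγ)/γ = 1.7284/1.99684 = 0.866.

0.866c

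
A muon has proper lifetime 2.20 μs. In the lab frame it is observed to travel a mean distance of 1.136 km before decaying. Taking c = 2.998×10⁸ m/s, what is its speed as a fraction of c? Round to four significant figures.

Let x = d/(cτ) = 1136 m / (2.998×10⁸ m/s × 2.200×10^-6 s) = 1.7224. Since d = βγcτ, x = βγ = β/√(1−β²).
Solving: β² = x²/(1+x²) = 2.96666/3.96666 = 0.747899, so β = 0.8648.

0.8648c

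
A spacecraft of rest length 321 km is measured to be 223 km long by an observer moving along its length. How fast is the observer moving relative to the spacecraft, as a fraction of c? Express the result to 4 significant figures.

Length contraction gives γ = L₀/L = 321/223 = 1.4395.
β = √(1 − 1/γ²) = √0.517412 = 0.7193.

0.7193c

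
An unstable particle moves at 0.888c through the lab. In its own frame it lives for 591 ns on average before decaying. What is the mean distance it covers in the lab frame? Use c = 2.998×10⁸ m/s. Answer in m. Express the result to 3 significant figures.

342 m

β² = 0.788544, so γ = 1/√0.211456 = 2.1747.
Lab-frame lifetime: Δt = γτ = 2.1747 × 591 ns = 1285.2 ns.
Distance: d = vΔt = 0.888 × 2.998×10⁸ m/s × 1.2852×10^-6 s = 342 m.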